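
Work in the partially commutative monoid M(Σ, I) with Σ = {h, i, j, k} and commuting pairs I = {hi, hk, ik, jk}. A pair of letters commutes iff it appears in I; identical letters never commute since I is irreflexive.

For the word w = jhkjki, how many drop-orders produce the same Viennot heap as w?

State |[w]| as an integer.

drop 0:j onto floor
drop 1:h onto {0:j}
drop 2:k onto floor
drop 3:j onto {1:h}
drop 4:k onto {2:k}
drop 5:i onto {3:j}
ground layer = {0:j, 2:k}
drop-orders for the pieces not yet dropped (sum over which currently-grounded one goes next):
  1 to go: {4} 1  {5} 1
  2 to go: {2,4} 1  {3,5} 1  {4,5} 2
  3 to go: {1,3,5} 1  {2,4,5} 3  {3,4,5} 3
  4 to go: {0,1,3,5} 1  {1,3,4,5} 4  {2,3,4,5} 6
  if 0:j drops first: 10 orders
  if 2:k drops first: 5 orders
heap linearizations: 15

15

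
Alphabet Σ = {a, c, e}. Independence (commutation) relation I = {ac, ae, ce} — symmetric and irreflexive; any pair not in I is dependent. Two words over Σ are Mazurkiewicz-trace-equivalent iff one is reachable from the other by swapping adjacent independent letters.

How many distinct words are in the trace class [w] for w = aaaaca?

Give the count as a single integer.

6

0(a) covers ∅
1(a) covers 0:a
2(a) covers 1:a
3(a) covers 2:a
4(c) covers ∅
5(a) covers 3:a
floor of heap: 0:a, 4:c
completions by unplaced set U, small U first (add the entries for U minus each lowest piece of U):
  |U|=1: {4}:1  {5}:1
  |U|=2: {3,5}:1  {4,5}:2
  |U|=3: {2,3,5}:1  {3,4,5}:3
  |U|=4: {1,2,3,5}:1  {2,3,4,5}:4
  start at 0(a): 5
  start at 4(c): 1
sum over floor = 6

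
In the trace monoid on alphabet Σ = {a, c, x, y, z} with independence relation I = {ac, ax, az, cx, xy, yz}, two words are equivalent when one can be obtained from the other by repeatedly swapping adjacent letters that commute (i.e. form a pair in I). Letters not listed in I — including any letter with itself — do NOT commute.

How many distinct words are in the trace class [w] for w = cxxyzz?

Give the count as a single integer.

12

drop 0:c onto floor
drop 1:x onto floor
drop 2:x onto {1:x}
drop 3:y onto {0:c}
drop 4:z onto {0:c, 2:x}
drop 5:z onto {4:z}
ground layer = {0:c, 1:x}
drop-orders for the pieces not yet dropped (sum over which currently-grounded one goes next):
  1 to go: {3} 1  {5} 1
  2 to go: {3,5} 2  {4,5} 1
  3 to go: {2,4,5} 1  {3,4,5} 3
  4 to go: {0,3,4,5} 3  {1,2,4,5} 1  {2,3,4,5} 4
  if 0:c drops first: 5 orders
  if 1:x drops first: 7 orders
heap linearizations: 12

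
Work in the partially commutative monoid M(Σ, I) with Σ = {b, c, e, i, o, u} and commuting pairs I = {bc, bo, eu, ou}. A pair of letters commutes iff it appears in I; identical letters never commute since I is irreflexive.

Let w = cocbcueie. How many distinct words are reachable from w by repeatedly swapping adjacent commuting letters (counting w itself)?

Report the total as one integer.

piece 0:c — minimal
piece 1:o rests on {0:c}
piece 2:c rests on {1:o}
piece 3:b — minimal
piece 4:c rests on {2:c}
piece 5:u rests on {3:b, 4:c}
piece 6:e rests on {3:b, 4:c}
piece 7:i rests on {5:u, 6:e}
piece 8:e rests on {7:i}
minimal pieces: {0:c, 3:b}
ways to finish when only these pieces remain (= sum over removing one remaining piece with nothing left below it):
  1 left: {8}→1
  2 left: {7,8}→1
  3 left: {5,7,8}→1  {6,7,8}→1
  4 left: {5,6,7,8}→2
  5 left: {3,5,6,7,8}→2  {4,5,6,7,8}→2
  6 left: {2,4,5,6,7,8}→2  {3,4,5,6,7,8}→4
  7 left: {1,2,4,5,6,7,8}→2  {2,3,4,5,6,7,8}→6
  placing 0:c first → 8 extensions
  placing 3:b first → 2 extensions
total linear extensions = 10

10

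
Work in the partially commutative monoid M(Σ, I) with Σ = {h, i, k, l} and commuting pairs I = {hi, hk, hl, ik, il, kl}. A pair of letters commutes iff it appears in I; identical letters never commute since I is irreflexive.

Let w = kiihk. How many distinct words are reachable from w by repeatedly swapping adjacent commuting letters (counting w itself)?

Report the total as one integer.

30

#0=k has no predecessor
#1=i has no predecessor
#2=i depends on [1:i]
#3=h has no predecessor
#4=k depends on [0:k]
sources: [0:k, 1:i, 3:h]
N(rest) = Σ N(rest − s) over sources s of rest; N(one piece) = 1:
  size 1 → [2]=1  [3]=1  [4]=1
  size 2 → [0,4]=1  [1,2]=1  [2,3]=2  [2,4]=2  [3,4]=2
  size 3 → [0,2,4]=3  [0,3,4]=3  [1,2,3]=3  [1,2,4]=3  [2,3,4]=6
  first=0(k) contributes 12
  first=1(i) contributes 12
  first=3(h) contributes 6
|[w]| = 30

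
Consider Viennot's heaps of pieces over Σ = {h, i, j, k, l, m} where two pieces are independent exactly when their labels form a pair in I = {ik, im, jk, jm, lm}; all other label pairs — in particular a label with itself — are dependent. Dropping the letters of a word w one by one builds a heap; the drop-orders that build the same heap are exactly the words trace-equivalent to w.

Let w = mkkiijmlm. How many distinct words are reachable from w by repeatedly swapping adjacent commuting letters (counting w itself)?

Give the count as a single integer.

piece 0:m — minimal
piece 1:k rests on {0:m}
piece 2:k rests on {1:k}
piece 3:i — minimal
piece 4:i rests on {3:i}
piece 5:j rests on {4:i}
piece 6:m rests on {2:k}
piece 7:l rests on {2:k, 5:j}
piece 8:m rests on {6:m}
minimal pieces: {0:m, 3:i}
ways to finish when only these pieces remain (= sum over removing one remaining piece with nothing left below it):
  1 left: {7}→1  {8}→1
  2 left: {5,7}→1  {6,8}→1  {7,8}→2
  3 left: {4,5,7}→1  {5,7,8}→3  {6,7,8}→3
  4 left: {2,6,7,8}→3  {3,4,5,7}→1  {4,5,7,8}→4  {5,6,7,8}→6
  5 left: {1,2,6,7,8}→3  {2,5,6,7,8}→9  {3,4,5,7,8}→5  {4,5,6,7,8}→10
  6 left: {0,1,2,6,7,8}→3  {1,2,5,6,7,8}→12  {2,4,5,6,7,8}→19  {3,4,5,6,7,8}→15
  7 left: {0,1,2,5,6,7,8}→15  {1,2,4,5,6,7,8}→31  {2,3,4,5,6,7,8}→34
  placing 0:m first → 65 extensions
  placing 3:i first → 46 extensions
total linear extensions = 111

111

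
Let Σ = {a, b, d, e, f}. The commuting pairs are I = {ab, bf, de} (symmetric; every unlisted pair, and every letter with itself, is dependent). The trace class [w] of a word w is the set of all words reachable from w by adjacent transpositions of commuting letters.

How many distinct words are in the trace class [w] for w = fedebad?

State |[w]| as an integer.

6

piece 0:f — minimal
piece 1:e rests on {0:f}
piece 2:d rests on {0:f}
piece 3:e rests on {1:e}
piece 4:b rests on {2:d, 3:e}
piece 5:a rests on {2:d, 3:e}
piece 6:d rests on {4:b, 5:a}
minimal pieces: {0:f}
ways to finish when only these pieces remain (= sum over removing one remaining piece with nothing left below it):
  1 left: {6}→1
  2 left: {4,6}→1  {5,6}→1
  3 left: {4,5,6}→2
  4 left: {2,4,5,6}→2  {3,4,5,6}→2
  5 left: {1,3,4,5,6}→2  {2,3,4,5,6}→4
  placing 0:f first → 6 extensions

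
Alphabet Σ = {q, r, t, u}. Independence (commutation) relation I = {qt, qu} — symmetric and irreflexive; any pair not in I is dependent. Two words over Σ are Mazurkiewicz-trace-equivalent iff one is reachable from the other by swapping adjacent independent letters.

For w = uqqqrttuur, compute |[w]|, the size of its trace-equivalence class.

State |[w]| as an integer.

4

0(u) covers ∅
1(q) covers ∅
2(q) covers 1:q
3(q) covers 2:q
4(r) covers 0:u, 3:q
5(t) covers 4:r
6(t) covers 5:t
7(u) covers 6:t
8(u) covers 7:u
9(r) covers 8:u
floor of heap: 0:u, 1:q
completions by unplaced set U, small U first (add the entries for U minus each lowest piece of U):
  |U|=1: {9}:1
  |U|=2: {8,9}:1
  |U|=3: {7,8,9}:1
  |U|=4: {6,7,8,9}:1
  |U|=5: {5,6,7,8,9}:1
  |U|=6: {4,5,6,7,8,9}:1
  |U|=7: {0,4,5,6,7,8,9}:1  {3,4,5,6,7,8,9}:1
  |U|=8: {0,3,4,5,6,7,8,9}:2  {2,3,4,5,6,7,8,9}:1
  start at 0(u): 1
  start at 1(q): 3
sum over floor = 4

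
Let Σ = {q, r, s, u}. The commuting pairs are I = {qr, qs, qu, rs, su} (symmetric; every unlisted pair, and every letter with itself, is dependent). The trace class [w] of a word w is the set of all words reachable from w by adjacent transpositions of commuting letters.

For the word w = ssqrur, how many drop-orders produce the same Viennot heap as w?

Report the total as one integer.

0(s) covers ∅
1(s) covers 0:s
2(q) covers ∅
3(r) covers ∅
4(u) covers 3:r
5(r) covers 4:u
floor of heap: 0:s, 2:q, 3:r
completions by unplaced set U, small U first (add the entries for U minus each lowest piece of U):
  |U|=1: {1}:1  {2}:1  {5}:1
  |U|=2: {0,1}:1  {1,2}:2  {1,5}:2  {2,5}:2  {4,5}:1
  |U|=3: {0,1,2}:3  {0,1,5}:3  {1,2,5}:6  {1,4,5}:3  {2,4,5}:3  {3,4,5}:1
  |U|=4: {0,1,2,5}:12  {0,1,4,5}:6  {1,2,4,5}:12  {1,3,4,5}:4  {2,3,4,5}:4
  start at 0(s): 20
  start at 2(q): 10
  start at 3(r): 30
sum over floor = 60

60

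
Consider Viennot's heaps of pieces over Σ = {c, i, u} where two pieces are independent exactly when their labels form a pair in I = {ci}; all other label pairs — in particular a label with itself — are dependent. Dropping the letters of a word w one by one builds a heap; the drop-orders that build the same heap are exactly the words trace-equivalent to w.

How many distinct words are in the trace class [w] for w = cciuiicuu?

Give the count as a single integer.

9

0(c) covers ∅
1(c) covers 0:c
2(i) covers ∅
3(u) covers 1:c, 2:i
4(i) covers 3:u
5(i) covers 4:i
6(c) covers 3:u
7(u) covers 5:i, 6:c
8(u) covers 7:u
floor of heap: 0:c, 2:i
completions by unplaced set U, small U first (add the entries for U minus each lowest piece of U):
  |U|=1: {8}:1
  |U|=2: {7,8}:1
  |U|=3: {5,7,8}:1  {6,7,8}:1
  |U|=4: {4,5,7,8}:1  {5,6,7,8}:2
  |U|=5: {4,5,6,7,8}:3
  |U|=6: {3,4,5,6,7,8}:3
  |U|=7: {1,3,4,5,6,7,8}:3  {2,3,4,5,6,7,8}:3
  start at 0(c): 6
  start at 2(i): 3
sum over floor = 9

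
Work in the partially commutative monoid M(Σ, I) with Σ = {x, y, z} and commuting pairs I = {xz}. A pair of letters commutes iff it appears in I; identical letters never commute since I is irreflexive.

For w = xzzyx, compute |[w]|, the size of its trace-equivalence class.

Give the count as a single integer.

3

0(x) covers ∅
1(z) covers ∅
2(z) covers 1:z
3(y) covers 0:x, 2:z
4(x) covers 3:y
floor of heap: 0:x, 1:z
completions by unplaced set U, small U first (add the entries for U minus each lowest piece of U):
  |U|=1: {4}:1
  |U|=2: {3,4}:1
  |U|=3: {0,3,4}:1  {2,3,4}:1
  start at 0(x): 1
  start at 1(z): 2
sum over floor = 3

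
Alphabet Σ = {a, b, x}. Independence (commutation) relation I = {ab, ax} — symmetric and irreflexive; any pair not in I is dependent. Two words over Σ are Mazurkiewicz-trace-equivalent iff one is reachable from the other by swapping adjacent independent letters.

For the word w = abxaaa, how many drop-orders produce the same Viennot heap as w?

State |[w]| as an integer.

#0=a has no predecessor
#1=b has no predecessor
#2=x depends on [1:b]
#3=a depends on [0:a]
#4=a depends on [3:a]
#5=a depends on [4:a]
sources: [0:a, 1:b]
N(rest) = Σ N(rest − s) over sources s of rest; N(one piece) = 1:
  size 1 → [2]=1  [5]=1
  size 2 → [1,2]=1  [2,5]=2  [4,5]=1
  size 3 → [1,2,5]=3  [2,4,5]=3  [3,4,5]=1
  size 4 → [0,3,4,5]=1  [1,2,4,5]=6  [2,3,4,5]=4
  first=0(a) contributes 10
  first=1(b) contributes 5
|[w]| = 15

15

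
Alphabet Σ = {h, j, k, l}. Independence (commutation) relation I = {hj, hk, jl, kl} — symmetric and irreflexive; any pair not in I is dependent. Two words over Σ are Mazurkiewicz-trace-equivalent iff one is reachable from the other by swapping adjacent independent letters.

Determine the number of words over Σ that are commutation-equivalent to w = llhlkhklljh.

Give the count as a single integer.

165

piece 0:l — minimal
piece 1:l rests on {0:l}
piece 2:h rests on {1:l}
piece 3:l rests on {2:h}
piece 4:k — minimal
piece 5:h rests on {3:l}
piece 6:k rests on {4:k}
piece 7:l rests on {5:h}
piece 8:l rests on {7:l}
piece 9:j rests on {6:k}
piece 10:h rests on {8:l}
minimal pieces: {0:l, 4:k}
ways to finish when only these pieces remain (= sum over removing one remaining piece with nothing left below it):
  1 left: {9}→1  {10}→1
  2 left: {6,9}→1  {8,10}→1  {9,10}→2
  3 left: {4,6,9}→1  {6,9,10}→3  {7,8,10}→1  {8,9,10}→3
  4 left: {4,6,9,10}→4  {5,7,8,10}→1  {6,8,9,10}→6  {7,8,9,10}→4
  5 left: {3,5,7,8,10}→1  {4,6,8,9,10}→10  {5,7,8,9,10}→5  {6,7,8,9,10}→10
  6 left: {2,3,5,7,8,10}→1  {3,5,7,8,9,10}→6  {4,6,7,8,9,10}→20  {5,6,7,8,9,10}→15
  7 left: {1,2,3,5,7,8,10}→1  {2,3,5,7,8,9,10}→7  {3,5,6,7,8,9,10}→21  {4,5,6,7,8,9,10}→35
  8 left: {0,1,2,3,5,7,8,10}→1  {1,2,3,5,7,8,9,10}→8  {2,3,5,6,7,8,9,10}→28  {3,4,5,6,7,8,9,10}→56
  9 left: {0,1,2,3,5,7,8,9,10}→9  {1,2,3,5,6,7,8,9,10}→36  {2,3,4,5,6,7,8,9,10}→84
  placing 0:l first → 120 extensions
  placing 4:k first → 45 extensions
total linear extensions = 165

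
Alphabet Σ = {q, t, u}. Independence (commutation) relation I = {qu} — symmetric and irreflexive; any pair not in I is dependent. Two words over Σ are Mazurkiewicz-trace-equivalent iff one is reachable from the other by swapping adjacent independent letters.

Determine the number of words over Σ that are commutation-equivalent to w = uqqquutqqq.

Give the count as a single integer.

0(u) covers ∅
1(q) covers ∅
2(q) covers 1:q
3(q) covers 2:q
4(u) covers 0:u
5(u) covers 4:u
6(t) covers 3:q, 5:u
7(q) covers 6:t
8(q) covers 7:q
9(q) covers 8:q
floor of heap: 0:u, 1:q
completions by unplaced set U, small U first (add the entries for U minus each lowest piece of U):
  |U|=1: {9}:1
  |U|=2: {8,9}:1
  |U|=3: {7,8,9}:1
  |U|=4: {6,7,8,9}:1
  |U|=5: {3,6,7,8,9}:1  {5,6,7,8,9}:1
  |U|=6: {2,3,6,7,8,9}:1  {3,5,6,7,8,9}:2  {4,5,6,7,8,9}:1
  |U|=7: {0,4,5,6,7,8,9}:1  {1,2,3,6,7,8,9}:1  {2,3,5,6,7,8,9}:3  {3,4,5,6,7,8,9}:3
  |U|=8: {0,3,4,5,6,7,8,9}:4  {1,2,3,5,6,7,8,9}:4  {2,3,4,5,6,7,8,9}:6
  start at 0(u): 10
  start at 1(q): 10
sum over floor = 20

20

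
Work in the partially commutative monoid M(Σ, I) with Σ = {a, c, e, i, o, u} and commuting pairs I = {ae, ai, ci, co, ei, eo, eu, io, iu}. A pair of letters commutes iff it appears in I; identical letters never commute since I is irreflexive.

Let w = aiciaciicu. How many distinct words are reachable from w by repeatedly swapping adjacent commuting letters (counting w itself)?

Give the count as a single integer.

piece 0:a — minimal
piece 1:i — minimal
piece 2:c rests on {0:a}
piece 3:i rests on {1:i}
piece 4:a rests on {2:c}
piece 5:c rests on {4:a}
piece 6:i rests on {3:i}
piece 7:i rests on {6:i}
piece 8:c rests on {5:c}
piece 9:u rests on {8:c}
minimal pieces: {0:a, 1:i}
ways to finish when only these pieces remain (= sum over removing one remaining piece with nothing left below it):
  1 left: {7}→1  {9}→1
  2 left: {6,7}→1  {7,9}→2  {8,9}→1
  3 left: {3,6,7}→1  {5,8,9}→1  {6,7,9}→3  {7,8,9}→3
  4 left: {1,3,6,7}→1  {3,6,7,9}→4  {4,5,8,9}→1  {5,7,8,9}→4  {6,7,8,9}→6
  5 left: {1,3,6,7,9}→5  {2,4,5,8,9}→1  {3,6,7,8,9}→10  {4,5,7,8,9}→5  {5,6,7,8,9}→10
  6 left: {0,2,4,5,8,9}→1  {1,3,6,7,8,9}→15  {2,4,5,7,8,9}→6  {3,5,6,7,8,9}→20  {4,5,6,7,8,9}→15
  7 left: {0,2,4,5,7,8,9}→7  {1,3,5,6,7,8,9}→35  {2,4,5,6,7,8,9}→21  {3,4,5,6,7,8,9}→35
  8 left: {0,2,4,5,6,7,8,9}→28  {1,3,4,5,6,7,8,9}→70  {2,3,4,5,6,7,8,9}→56
  placing 0:a first → 126 extensions
  placing 1:i first → 84 extensions
total linear extensions = 210

210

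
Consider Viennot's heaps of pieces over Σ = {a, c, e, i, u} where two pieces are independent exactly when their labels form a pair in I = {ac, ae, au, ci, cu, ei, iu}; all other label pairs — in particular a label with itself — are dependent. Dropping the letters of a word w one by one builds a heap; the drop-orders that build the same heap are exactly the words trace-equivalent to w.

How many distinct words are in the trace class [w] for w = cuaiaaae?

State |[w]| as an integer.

112

0(c) covers ∅
1(u) covers ∅
2(a) covers ∅
3(i) covers 2:a
4(a) covers 3:i
5(a) covers 4:a
6(a) covers 5:a
7(e) covers 0:c, 1:u
floor of heap: 0:c, 1:u, 2:a
completions by unplaced set U, small U first (add the entries for U minus each lowest piece of U):
  |U|=1: {6}:1  {7}:1
  |U|=2: {0,7}:1  {1,7}:1  {5,6}:1  {6,7}:2
  |U|=3: {0,1,7}:2  {0,6,7}:3  {1,6,7}:3  {4,5,6}:1  {5,6,7}:3
  |U|=4: {0,1,6,7}:8  {0,5,6,7}:6  {1,5,6,7}:6  {3,4,5,6}:1  {4,5,6,7}:4
  |U|=5: {0,1,5,6,7}:20  {0,4,5,6,7}:10  {1,4,5,6,7}:10  {2,3,4,5,6}:1  {3,4,5,6,7}:5
  |U|=6: {0,1,4,5,6,7}:40  {0,3,4,5,6,7}:15  {1,3,4,5,6,7}:15  {2,3,4,5,6,7}:6
  start at 0(c): 21
  start at 1(u): 21
  start at 2(a): 70
sum over floor = 112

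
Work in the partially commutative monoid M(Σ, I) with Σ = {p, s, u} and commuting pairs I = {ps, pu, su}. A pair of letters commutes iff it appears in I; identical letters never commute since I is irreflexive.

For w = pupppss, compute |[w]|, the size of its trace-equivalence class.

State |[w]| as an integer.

piece 0:p — minimal
piece 1:u — minimal
piece 2:p rests on {0:p}
piece 3:p rests on {2:p}
piece 4:p rests on {3:p}
piece 5:s — minimal
piece 6:s rests on {5:s}
minimal pieces: {0:p, 1:u, 5:s}
ways to finish when only these pieces remain (= sum over removing one remaining piece with nothing left below it):
  1 left: {1}→1  {4}→1  {6}→1
  2 left: {1,4}→2  {1,6}→2  {3,4}→1  {4,6}→2  {5,6}→1
  3 left: {1,3,4}→3  {1,4,6}→6  {1,5,6}→3  {2,3,4}→1  {3,4,6}→3  {4,5,6}→3
  4 left: {0,2,3,4}→1  {1,2,3,4}→4  {1,3,4,6}→12  {1,4,5,6}→12  {2,3,4,6}→4  {3,4,5,6}→6
  5 left: {0,1,2,3,4}→5  {0,2,3,4,6}→5  {1,2,3,4,6}→20  {1,3,4,5,6}→30  {2,3,4,5,6}→10
  placing 0:p first → 60 extensions
  placing 1:u first → 15 extensions
  placing 5:s first → 30 extensions
total linear extensions = 105

105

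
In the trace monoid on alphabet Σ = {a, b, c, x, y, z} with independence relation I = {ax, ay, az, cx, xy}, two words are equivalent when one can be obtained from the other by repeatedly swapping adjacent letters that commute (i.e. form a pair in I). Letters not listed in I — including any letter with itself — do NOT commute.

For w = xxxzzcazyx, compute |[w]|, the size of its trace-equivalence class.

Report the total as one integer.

#0=x has no predecessor
#1=x depends on [0:x]
#2=x depends on [1:x]
#3=z depends on [2:x]
#4=z depends on [3:z]
#5=c depends on [4:z]
#6=a depends on [5:c]
#7=z depends on [5:c]
#8=y depends on [7:z]
#9=x depends on [7:z]
sources: [0:x]
N(rest) = Σ N(rest − s) over sources s of rest; N(one piece) = 1:
  size 1 → [6]=1  [8]=1  [9]=1
  size 2 → [6,8]=2  [6,9]=2  [8,9]=2
  size 3 → [6,8,9]=6  [7,8,9]=2
  size 4 → [6,7,8,9]=8
  size 5 → [5,6,7,8,9]=8
  size 6 → [4,5,6,7,8,9]=8
  size 7 → [3,4,5,6,7,8,9]=8
  size 8 → [2,3,4,5,6,7,8,9]=8
  first=0(x) contributes 8

8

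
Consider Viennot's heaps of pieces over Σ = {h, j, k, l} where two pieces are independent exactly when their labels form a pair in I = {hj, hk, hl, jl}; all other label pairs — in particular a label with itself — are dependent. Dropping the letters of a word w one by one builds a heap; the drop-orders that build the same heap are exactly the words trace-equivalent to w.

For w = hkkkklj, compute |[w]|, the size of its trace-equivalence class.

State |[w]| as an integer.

14

piece 0:h — minimal
piece 1:k — minimal
piece 2:k rests on {1:k}
piece 3:k rests on {2:k}
piece 4:k rests on {3:k}
piece 5:l rests on {4:k}
piece 6:j rests on {4:k}
minimal pieces: {0:h, 1:k}
ways to finish when only these pieces remain (= sum over removing one remaining piece with nothing left below it):
  1 left: {0}→1  {5}→1  {6}→1
  2 left: {0,5}→2  {0,6}→2  {5,6}→2
  3 left: {0,5,6}→6  {4,5,6}→2
  4 left: {0,4,5,6}→8  {3,4,5,6}→2
  5 left: {0,3,4,5,6}→10  {2,3,4,5,6}→2
  placing 0:h first → 2 extensions
  placing 1:k first → 12 extensions
total linear extensions = 14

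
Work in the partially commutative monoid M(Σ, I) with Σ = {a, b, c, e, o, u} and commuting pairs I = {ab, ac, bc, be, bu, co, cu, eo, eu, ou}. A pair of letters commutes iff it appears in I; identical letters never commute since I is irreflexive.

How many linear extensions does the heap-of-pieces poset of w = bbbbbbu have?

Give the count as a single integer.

7

0(b) covers ∅
1(b) covers 0:b
2(b) covers 1:b
3(b) covers 2:b
4(b) covers 3:b
5(b) covers 4:b
6(u) covers ∅
floor of heap: 0:b, 6:u
completions by unplaced set U, small U first (add the entries for U minus each lowest piece of U):
  |U|=1: {5}:1  {6}:1
  |U|=2: {4,5}:1  {5,6}:2
  |U|=3: {3,4,5}:1  {4,5,6}:3
  |U|=4: {2,3,4,5}:1  {3,4,5,6}:4
  |U|=5: {1,2,3,4,5}:1  {2,3,4,5,6}:5
  start at 0(b): 6
  start at 6(u): 1
sum over floor = 7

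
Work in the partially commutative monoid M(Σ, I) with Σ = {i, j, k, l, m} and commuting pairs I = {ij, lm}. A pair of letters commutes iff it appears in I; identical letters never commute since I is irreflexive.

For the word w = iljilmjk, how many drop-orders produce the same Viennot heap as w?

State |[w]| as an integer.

piece 0:i — minimal
piece 1:l rests on {0:i}
piece 2:j rests on {1:l}
piece 3:i rests on {1:l}
piece 4:l rests on {2:j, 3:i}
piece 5:m rests on {2:j, 3:i}
piece 6:j rests on {4:l, 5:m}
piece 7:k rests on {6:j}
minimal pieces: {0:i}
ways to finish when only these pieces remain (= sum over removing one remaining piece with nothing left below it):
  1 left: {7}→1
  2 left: {6,7}→1
  3 left: {4,6,7}→1  {5,6,7}→1
  4 left: {4,5,6,7}→2
  5 left: {2,4,5,6,7}→2  {3,4,5,6,7}→2
  6 left: {2,3,4,5,6,7}→4
  placing 0:i first → 4 extensions

4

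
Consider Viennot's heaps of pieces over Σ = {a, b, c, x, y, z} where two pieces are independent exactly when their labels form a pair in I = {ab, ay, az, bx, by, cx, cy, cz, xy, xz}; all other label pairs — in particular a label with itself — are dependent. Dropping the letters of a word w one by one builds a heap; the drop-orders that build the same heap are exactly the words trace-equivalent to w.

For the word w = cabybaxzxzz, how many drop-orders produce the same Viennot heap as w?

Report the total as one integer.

piece 0:c — minimal
piece 1:a rests on {0:c}
piece 2:b rests on {0:c}
piece 3:y — minimal
piece 4:b rests on {2:b}
piece 5:a rests on {1:a}
piece 6:x rests on {5:a}
piece 7:z rests on {3:y, 4:b}
piece 8:x rests on {6:x}
piece 9:z rests on {7:z}
piece 10:z rests on {9:z}
minimal pieces: {0:c, 3:y}
ways to finish when only these pieces remain (= sum over removing one remaining piece with nothing left below it):
  1 left: {8}→1  {10}→1
  2 left: {6,8}→1  {8,10}→2  {9,10}→1
  3 left: {5,6,8}→1  {6,8,10}→3  {7,9,10}→1  {8,9,10}→3
  4 left: {1,5,6,8}→1  {3,7,9,10}→1  {4,7,9,10}→1  {5,6,8,10}→4  {6,8,9,10}→6  {7,8,9,10}→4
  5 left: {1,5,6,8,10}→5  {2,4,7,9,10}→1  {3,4,7,9,10}→2  {3,7,8,9,10}→5  {4,7,8,9,10}→5  {5,6,8,9,10}→10  {6,7,8,9,10}→10
  6 left: {1,5,6,8,9,10}→15  {2,3,4,7,9,10}→3  {2,4,7,8,9,10}→6  {3,4,7,8,9,10}→12  {3,6,7,8,9,10}→15  {4,6,7,8,9,10}→15  {5,6,7,8,9,10}→20
  7 left: {1,5,6,7,8,9,10}→35  {2,3,4,7,8,9,10}→21  {2,4,6,7,8,9,10}→21  {3,4,6,7,8,9,10}→42  {3,5,6,7,8,9,10}→35  {4,5,6,7,8,9,10}→35
  8 left: {1,3,5,6,7,8,9,10}→70  {1,4,5,6,7,8,9,10}→70  {2,3,4,6,7,8,9,10}→84  {2,4,5,6,7,8,9,10}→56  {3,4,5,6,7,8,9,10}→112
  9 left: {1,2,4,5,6,7,8,9,10}→126  {1,3,4,5,6,7,8,9,10}→252  {2,3,4,5,6,7,8,9,10}→252
  placing 0:c first → 630 extensions
  placing 3:y first → 126 extensions
total linear extensions = 756

756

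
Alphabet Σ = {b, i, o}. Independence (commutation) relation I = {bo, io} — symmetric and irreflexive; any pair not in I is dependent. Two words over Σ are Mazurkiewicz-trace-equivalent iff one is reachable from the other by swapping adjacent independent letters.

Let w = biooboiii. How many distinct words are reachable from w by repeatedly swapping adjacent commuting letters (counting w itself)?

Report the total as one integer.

0(b) covers ∅
1(i) covers 0:b
2(o) covers ∅
3(o) covers 2:o
4(b) covers 1:i
5(o) covers 3:o
6(i) covers 4:b
7(i) covers 6:i
8(i) covers 7:i
floor of heap: 0:b, 2:o
completions by unplaced set U, small U first (add the entries for U minus each lowest piece of U):
  |U|=1: {5}:1  {8}:1
  |U|=2: {3,5}:1  {5,8}:2  {7,8}:1
  |U|=3: {2,3,5}:1  {3,5,8}:3  {5,7,8}:3  {6,7,8}:1
  |U|=4: {2,3,5,8}:4  {3,5,7,8}:6  {4,6,7,8}:1  {5,6,7,8}:4
  |U|=5: {1,4,6,7,8}:1  {2,3,5,7,8}:10  {3,5,6,7,8}:10  {4,5,6,7,8}:5
  |U|=6: {0,1,4,6,7,8}:1  {1,4,5,6,7,8}:6  {2,3,5,6,7,8}:20  {3,4,5,6,7,8}:15
  |U|=7: {0,1,4,5,6,7,8}:7  {1,3,4,5,6,7,8}:21  {2,3,4,5,6,7,8}:35
  start at 0(b): 56
  start at 2(o): 28
sum over floor = 84

84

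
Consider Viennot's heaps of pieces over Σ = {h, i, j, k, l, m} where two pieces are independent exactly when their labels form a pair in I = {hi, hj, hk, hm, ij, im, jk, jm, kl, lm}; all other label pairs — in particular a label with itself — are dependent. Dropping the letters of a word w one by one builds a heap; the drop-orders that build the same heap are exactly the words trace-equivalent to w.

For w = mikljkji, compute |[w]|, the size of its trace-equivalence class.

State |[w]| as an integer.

53

#0=m has no predecessor
#1=i has no predecessor
#2=k depends on [0:m, 1:i]
#3=l depends on [1:i]
#4=j depends on [3:l]
#5=k depends on [2:k]
#6=j depends on [4:j]
#7=i depends on [3:l, 5:k]
sources: [0:m, 1:i]
N(rest) = Σ N(rest − s) over sources s of rest; N(one piece) = 1:
  size 1 → [6]=1  [7]=1
  size 2 → [4,6]=1  [5,7]=1  [6,7]=2
  size 3 → [2,5,7]=1  [4,6,7]=3  [5,6,7]=3
  size 4 → [0,2,5,7]=1  [2,5,6,7]=4  [3,4,6,7]=3  [4,5,6,7]=6
  size 5 → [0,2,5,6,7]=5  [2,4,5,6,7]=10  [3,4,5,6,7]=9
  size 6 → [0,2,4,5,6,7]=15  [2,3,4,5,6,7]=19
  first=0(m) contributes 19
  first=1(i) contributes 34
|[w]| = 53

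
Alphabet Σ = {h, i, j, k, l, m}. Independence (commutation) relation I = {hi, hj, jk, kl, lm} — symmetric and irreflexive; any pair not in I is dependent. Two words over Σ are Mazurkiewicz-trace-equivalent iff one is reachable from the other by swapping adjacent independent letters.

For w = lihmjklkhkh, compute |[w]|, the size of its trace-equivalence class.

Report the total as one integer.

12

drop 0:l onto floor
drop 1:i onto {0:l}
drop 2:h onto {0:l}
drop 3:m onto {1:i, 2:h}
drop 4:j onto {3:m}
drop 5:k onto {3:m}
drop 6:l onto {4:j}
drop 7:k onto {5:k}
drop 8:h onto {6:l, 7:k}
drop 9:k onto {8:h}
drop 10:h onto {9:k}
ground layer = {0:l}
drop-orders for the pieces not yet dropped (sum over which currently-grounded one goes next):
  1 to go: {10} 1
  2 to go: {9,10} 1
  3 to go: {8,9,10} 1
  4 to go: {6,8,9,10} 1  {7,8,9,10} 1
  5 to go: {4,6,8,9,10} 1  {5,7,8,9,10} 1  {6,7,8,9,10} 2
  6 to go: {4,6,7,8,9,10} 3  {5,6,7,8,9,10} 3
  7 to go: {4,5,6,7,8,9,10} 6
  8 to go: {3,4,5,6,7,8,9,10} 6
  9 to go: {1,3,4,5,6,7,8,9,10} 6  {2,3,4,5,6,7,8,9,10} 6
  if 0:l drops first: 12 orders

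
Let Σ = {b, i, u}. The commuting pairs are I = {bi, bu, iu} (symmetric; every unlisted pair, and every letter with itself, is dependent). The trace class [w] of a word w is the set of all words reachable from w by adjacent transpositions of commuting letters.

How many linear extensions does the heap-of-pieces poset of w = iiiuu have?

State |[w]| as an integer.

piece 0:i — minimal
piece 1:i rests on {0:i}
piece 2:i rests on {1:i}
piece 3:u — minimal
piece 4:u rests on {3:u}
minimal pieces: {0:i, 3:u}
ways to finish when only these pieces remain (= sum over removing one remaining piece with nothing left below it):
  1 left: {2}→1  {4}→1
  2 left: {1,2}→1  {2,4}→2  {3,4}→1
  3 left: {0,1,2}→1  {1,2,4}→3  {2,3,4}→3
  placing 0:i first → 6 extensions
  placing 3:u first → 4 extensions
total linear extensions = 10

10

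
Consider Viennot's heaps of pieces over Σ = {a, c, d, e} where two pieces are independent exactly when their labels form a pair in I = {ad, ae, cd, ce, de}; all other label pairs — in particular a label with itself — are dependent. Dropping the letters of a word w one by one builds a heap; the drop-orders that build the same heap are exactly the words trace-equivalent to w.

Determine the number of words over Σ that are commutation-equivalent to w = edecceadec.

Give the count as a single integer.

piece 0:e — minimal
piece 1:d — minimal
piece 2:e rests on {0:e}
piece 3:c — minimal
piece 4:c rests on {3:c}
piece 5:e rests on {2:e}
piece 6:a rests on {4:c}
piece 7:d rests on {1:d}
piece 8:e rests on {5:e}
piece 9:c rests on {6:a}
minimal pieces: {0:e, 1:d, 3:c}
ways to finish when only these pieces remain (= sum over removing one remaining piece with nothing left below it):
  1 left: {7}→1  {8}→1  {9}→1
  2 left: {1,7}→1  {5,8}→1  {6,9}→1  {7,8}→2  {7,9}→2  {8,9}→2
  3 left: {1,7,8}→3  {1,7,9}→3  {2,5,8}→1  {4,6,9}→1  {5,7,8}→3  {5,8,9}→3  {6,7,9}→3  {6,8,9}→3  {7,8,9}→6
  4 left: {0,2,5,8}→1  {1,5,7,8}→6  {1,6,7,9}→6  {1,7,8,9}→12  {2,5,7,8}→4  {2,5,8,9}→4  {3,4,6,9}→1  {4,6,7,9}→4  {4,6,8,9}→4  {5,6,8,9}→6  {5,7,8,9}→12  {6,7,8,9}→12
  5 left: {0,2,5,7,8}→5  {0,2,5,8,9}→5  {1,2,5,7,8}→10  {1,4,6,7,9}→10  {1,5,7,8,9}→30  {1,6,7,8,9}→30  {2,5,6,8,9}→10  {2,5,7,8,9}→20  {3,4,6,7,9}→5  {3,4,6,8,9}→5  {4,5,6,8,9}→10  {4,6,7,8,9}→20  {5,6,7,8,9}→30
  6 left: {0,1,2,5,7,8}→15  {0,2,5,6,8,9}→15  {0,2,5,7,8,9}→30  {1,2,5,7,8,9}→60  {1,3,4,6,7,9}→15  {1,4,6,7,8,9}→60  {1,5,6,7,8,9}→90  {2,4,5,6,8,9}→20  {2,5,6,7,8,9}→60  {3,4,5,6,8,9}→15  {3,4,6,7,8,9}→30  {4,5,6,7,8,9}→60
  7 left: {0,1,2,5,7,8,9}→105  {0,2,4,5,6,8,9}→35  {0,2,5,6,7,8,9}→105  {1,2,5,6,7,8,9}→210  {1,3,4,6,7,8,9}→105  {1,4,5,6,7,8,9}→210  {2,3,4,5,6,8,9}→35  {2,4,5,6,7,8,9}→140  {3,4,5,6,7,8,9}→105
  8 left: {0,1,2,5,6,7,8,9}→420  {0,2,3,4,5,6,8,9}→70  {0,2,4,5,6,7,8,9}→280  {1,2,4,5,6,7,8,9}→560  {1,3,4,5,6,7,8,9}→420  {2,3,4,5,6,7,8,9}→280
  placing 0:e first → 1260 extensions
  placing 1:d first → 630 extensions
  placing 3:c first → 1260 extensions
total linear extensions = 3150

3150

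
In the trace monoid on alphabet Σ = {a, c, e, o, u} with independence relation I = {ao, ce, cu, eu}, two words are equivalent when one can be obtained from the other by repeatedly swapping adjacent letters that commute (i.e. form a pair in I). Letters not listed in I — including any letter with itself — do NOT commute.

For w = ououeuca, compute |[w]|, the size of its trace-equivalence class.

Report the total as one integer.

piece 0:o — minimal
piece 1:u rests on {0:o}
piece 2:o rests on {1:u}
piece 3:u rests on {2:o}
piece 4:e rests on {2:o}
piece 5:u rests on {3:u}
piece 6:c rests on {2:o}
piece 7:a rests on {4:e, 5:u, 6:c}
minimal pieces: {0:o}
ways to finish when only these pieces remain (= sum over removing one remaining piece with nothing left below it):
  1 left: {7}→1
  2 left: {4,7}→1  {5,7}→1  {6,7}→1
  3 left: {3,5,7}→1  {4,5,7}→2  {4,6,7}→2  {5,6,7}→2
  4 left: {3,4,5,7}→3  {3,5,6,7}→3  {4,5,6,7}→6
  5 left: {3,4,5,6,7}→12
  6 left: {2,3,4,5,6,7}→12
  placing 0:o first → 12 extensions

12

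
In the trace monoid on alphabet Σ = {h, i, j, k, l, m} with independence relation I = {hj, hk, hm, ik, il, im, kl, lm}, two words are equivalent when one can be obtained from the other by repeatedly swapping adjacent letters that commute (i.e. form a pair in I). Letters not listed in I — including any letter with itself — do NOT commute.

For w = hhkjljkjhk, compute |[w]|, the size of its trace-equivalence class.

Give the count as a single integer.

30

drop 0:h onto floor
drop 1:h onto {0:h}
drop 2:k onto floor
drop 3:j onto {2:k}
drop 4:l onto {1:h, 3:j}
drop 5:j onto {4:l}
drop 6:k onto {5:j}
drop 7:j onto {6:k}
drop 8:h onto {4:l}
drop 9:k onto {7:j}
ground layer = {0:h, 2:k}
drop-orders for the pieces not yet dropped (sum over which currently-grounded one goes next):
  1 to go: {8} 1  {9} 1
  2 to go: {7,9} 1  {8,9} 2
  3 to go: {6,7,9} 1  {7,8,9} 3
  4 to go: {5,6,7,9} 1  {6,7,8,9} 4
  5 to go: {5,6,7,8,9} 5
  6 to go: {4,5,6,7,8,9} 5
  7 to go: {1,4,5,6,7,8,9} 5  {3,4,5,6,7,8,9} 5
  8 to go: {0,1,4,5,6,7,8,9} 5  {1,3,4,5,6,7,8,9} 10  {2,3,4,5,6,7,8,9} 5
  if 0:h drops first: 15 orders
  if 2:k drops first: 15 orders
heap linearizations: 30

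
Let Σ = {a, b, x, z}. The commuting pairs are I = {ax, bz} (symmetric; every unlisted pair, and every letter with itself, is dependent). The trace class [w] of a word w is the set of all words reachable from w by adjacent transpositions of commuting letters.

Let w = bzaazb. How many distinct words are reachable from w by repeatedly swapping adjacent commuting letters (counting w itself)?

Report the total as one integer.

piece 0:b — minimal
piece 1:z — minimal
piece 2:a rests on {0:b, 1:z}
piece 3:a rests on {2:a}
piece 4:z rests on {3:a}
piece 5:b rests on {3:a}
minimal pieces: {0:b, 1:z}
ways to finish when only these pieces remain (= sum over removing one remaining piece with nothing left below it):
  1 left: {4}→1  {5}→1
  2 left: {4,5}→2
  3 left: {3,4,5}→2
  4 left: {2,3,4,5}→2
  placing 0:b first → 2 extensions
  placing 1:z first → 2 extensions
total linear extensions = 4

4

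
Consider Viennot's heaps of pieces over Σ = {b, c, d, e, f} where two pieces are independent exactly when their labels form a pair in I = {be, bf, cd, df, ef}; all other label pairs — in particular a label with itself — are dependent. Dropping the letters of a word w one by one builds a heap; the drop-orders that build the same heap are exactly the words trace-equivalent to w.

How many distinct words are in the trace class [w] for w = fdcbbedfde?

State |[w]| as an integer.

66

piece 0:f — minimal
piece 1:d — minimal
piece 2:c rests on {0:f}
piece 3:b rests on {1:d, 2:c}
piece 4:b rests on {3:b}
piece 5:e rests on {1:d, 2:c}
piece 6:d rests on {4:b, 5:e}
piece 7:f rests on {2:c}
piece 8:d rests on {6:d}
piece 9:e rests on {8:d}
minimal pieces: {0:f, 1:d}
ways to finish when only these pieces remain (= sum over removing one remaining piece with nothing left below it):
  1 left: {7}→1  {9}→1
  2 left: {7,9}→2  {8,9}→1
  3 left: {6,8,9}→1  {7,8,9}→3
  4 left: {4,6,8,9}→1  {5,6,8,9}→1  {6,7,8,9}→4
  5 left: {3,4,6,8,9}→1  {4,5,6,8,9}→2  {4,6,7,8,9}→5  {5,6,7,8,9}→5
  6 left: {3,4,5,6,8,9}→3  {3,4,6,7,8,9}→6  {4,5,6,7,8,9}→12
  7 left: {1,3,4,5,6,8,9}→3  {3,4,5,6,7,8,9}→21
  8 left: {1,3,4,5,6,7,8,9}→24  {2,3,4,5,6,7,8,9}→21
  placing 0:f first → 45 extensions
  placing 1:d first → 21 extensions
total linear extensions = 66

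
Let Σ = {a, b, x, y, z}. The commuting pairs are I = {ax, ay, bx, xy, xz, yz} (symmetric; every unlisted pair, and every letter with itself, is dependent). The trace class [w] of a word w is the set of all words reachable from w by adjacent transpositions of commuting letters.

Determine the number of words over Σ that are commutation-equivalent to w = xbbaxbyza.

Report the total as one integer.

#0=x has no predecessor
#1=b has no predecessor
#2=b depends on [1:b]
#3=a depends on [2:b]
#4=x depends on [0:x]
#5=b depends on [3:a]
#6=y depends on [5:b]
#7=z depends on [5:b]
#8=a depends on [7:z]
sources: [0:x, 1:b]
N(rest) = Σ N(rest − s) over sources s of rest; N(one piece) = 1:
  size 1 → [4]=1  [6]=1  [8]=1
  size 2 → [0,4]=1  [4,6]=2  [4,8]=2  [6,8]=2  [7,8]=1
  size 3 → [0,4,6]=3  [0,4,8]=3  [4,6,8]=6  [4,7,8]=3  [6,7,8]=3
  size 4 → [0,4,6,8]=12  [0,4,7,8]=6  [4,6,7,8]=12  [5,6,7,8]=3
  size 5 → [0,4,6,7,8]=30  [3,5,6,7,8]=3  [4,5,6,7,8]=15
  size 6 → [0,4,5,6,7,8]=45  [2,3,5,6,7,8]=3  [3,4,5,6,7,8]=18
  size 7 → [0,3,4,5,6,7,8]=63  [1,2,3,5,6,7,8]=3  [2,3,4,5,6,7,8]=21
  first=0(x) contributes 24
  first=1(b) contributes 84
|[w]| = 108

108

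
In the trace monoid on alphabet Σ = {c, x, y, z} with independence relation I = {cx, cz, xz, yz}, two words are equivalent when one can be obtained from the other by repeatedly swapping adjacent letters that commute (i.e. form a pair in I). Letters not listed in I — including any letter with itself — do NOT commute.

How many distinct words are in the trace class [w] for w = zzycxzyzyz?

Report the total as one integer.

504

0(z) covers ∅
1(z) covers 0:z
2(y) covers ∅
3(c) covers 2:y
4(x) covers 2:y
5(z) covers 1:z
6(y) covers 3:c, 4:x
7(z) covers 5:z
8(y) covers 6:y
9(z) covers 7:z
floor of heap: 0:z, 2:y
completions by unplaced set U, small U first (add the entries for U minus each lowest piece of U):
  |U|=1: {8}:1  {9}:1
  |U|=2: {6,8}:1  {7,9}:1  {8,9}:2
  |U|=3: {3,6,8}:1  {4,6,8}:1  {5,7,9}:1  {6,8,9}:3  {7,8,9}:3
  |U|=4: {1,5,7,9}:1  {3,4,6,8}:2  {3,6,8,9}:4  {4,6,8,9}:4  {5,7,8,9}:4  {6,7,8,9}:6
  |U|=5: {0,1,5,7,9}:1  {1,5,7,8,9}:5  {2,3,4,6,8}:2  {3,4,6,8,9}:10  {3,6,7,8,9}:10  {4,6,7,8,9}:10  {5,6,7,8,9}:10
  |U|=6: {0,1,5,7,8,9}:6  {1,5,6,7,8,9}:15  {2,3,4,6,8,9}:12  {3,4,6,7,8,9}:30  {3,5,6,7,8,9}:20  {4,5,6,7,8,9}:20
  |U|=7: {0,1,5,6,7,8,9}:21  {1,3,5,6,7,8,9}:35  {1,4,5,6,7,8,9}:35  {2,3,4,6,7,8,9}:42  {3,4,5,6,7,8,9}:70
  |U|=8: {0,1,3,5,6,7,8,9}:56  {0,1,4,5,6,7,8,9}:56  {1,3,4,5,6,7,8,9}:140  {2,3,4,5,6,7,8,9}:112
  start at 0(z): 252
  start at 2(y): 252
sum over floor = 504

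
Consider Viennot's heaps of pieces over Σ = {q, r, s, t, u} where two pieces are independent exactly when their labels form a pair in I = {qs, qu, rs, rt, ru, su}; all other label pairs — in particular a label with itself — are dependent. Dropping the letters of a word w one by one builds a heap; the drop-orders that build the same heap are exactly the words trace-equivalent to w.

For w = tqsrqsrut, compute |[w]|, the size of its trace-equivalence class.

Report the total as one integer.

piece 0:t — minimal
piece 1:q rests on {0:t}
piece 2:s rests on {0:t}
piece 3:r rests on {1:q}
piece 4:q rests on {3:r}
piece 5:s rests on {2:s}
piece 6:r rests on {4:q}
piece 7:u rests on {0:t}
piece 8:t rests on {4:q, 5:s, 7:u}
minimal pieces: {0:t}
ways to finish when only these pieces remain (= sum over removing one remaining piece with nothing left below it):
  1 left: {6}→1  {8}→1
  2 left: {5,8}→1  {6,8}→2  {7,8}→1
  3 left: {2,5,8}→1  {4,6,8}→2  {5,6,8}→3  {5,7,8}→2  {6,7,8}→3
  4 left: {2,5,6,8}→4  {2,5,7,8}→3  {3,4,6,8}→2  {4,5,6,8}→5  {4,6,7,8}→5  {5,6,7,8}→8
  5 left: {1,3,4,6,8}→2  {2,4,5,6,8}→9  {2,5,6,7,8}→15  {3,4,5,6,8}→7  {3,4,6,7,8}→7  {4,5,6,7,8}→18
  6 left: {1,3,4,5,6,8}→9  {1,3,4,6,7,8}→9  {2,3,4,5,6,8}→16  {2,4,5,6,7,8}→42  {3,4,5,6,7,8}→32
  7 left: {1,2,3,4,5,6,8}→25  {1,3,4,5,6,7,8}→50  {2,3,4,5,6,7,8}→90
  placing 0:t first → 165 extensions

165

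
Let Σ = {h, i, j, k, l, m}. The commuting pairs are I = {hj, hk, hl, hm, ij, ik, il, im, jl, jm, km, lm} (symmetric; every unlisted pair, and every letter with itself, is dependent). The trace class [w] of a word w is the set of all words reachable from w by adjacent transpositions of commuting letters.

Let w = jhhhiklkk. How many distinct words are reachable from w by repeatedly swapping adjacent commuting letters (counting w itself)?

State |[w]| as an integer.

126

#0=j has no predecessor
#1=h has no predecessor
#2=h depends on [1:h]
#3=h depends on [2:h]
#4=i depends on [3:h]
#5=k depends on [0:j]
#6=l depends on [5:k]
#7=k depends on [6:l]
#8=k depends on [7:k]
sources: [0:j, 1:h]
N(rest) = Σ N(rest − s) over sources s of rest; N(one piece) = 1:
  size 1 → [4]=1  [8]=1
  size 2 → [3,4]=1  [4,8]=2  [7,8]=1
  size 3 → [2,3,4]=1  [3,4,8]=3  [4,7,8]=3  [6,7,8]=1
  size 4 → [1,2,3,4]=1  [2,3,4,8]=4  [3,4,7,8]=6  [4,6,7,8]=4  [5,6,7,8]=1
  size 5 → [0,5,6,7,8]=1  [1,2,3,4,8]=5  [2,3,4,7,8]=10  [3,4,6,7,8]=10  [4,5,6,7,8]=5
  size 6 → [0,4,5,6,7,8]=6  [1,2,3,4,7,8]=15  [2,3,4,6,7,8]=20  [3,4,5,6,7,8]=15
  size 7 → [0,3,4,5,6,7,8]=21  [1,2,3,4,6,7,8]=35  [2,3,4,5,6,7,8]=35
  first=0(j) contributes 70
  first=1(h) contributes 56
|[w]| = 126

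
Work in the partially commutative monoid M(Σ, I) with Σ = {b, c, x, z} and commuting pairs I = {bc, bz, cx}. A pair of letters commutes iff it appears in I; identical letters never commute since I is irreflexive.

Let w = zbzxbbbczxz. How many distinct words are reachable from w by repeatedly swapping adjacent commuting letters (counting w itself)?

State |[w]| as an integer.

0(z) covers ∅
1(b) covers ∅
2(z) covers 0:z
3(x) covers 1:b, 2:z
4(b) covers 3:x
5(b) covers 4:b
6(b) covers 5:b
7(c) covers 2:z
8(z) covers 3:x, 7:c
9(x) covers 6:b, 8:z
10(z) covers 9:x
floor of heap: 0:z, 1:b
completions by unplaced set U, small U first (add the entries for U minus each lowest piece of U):
  |U|=1: {10}:1
  |U|=2: {9,10}:1
  |U|=3: {6,9,10}:1  {8,9,10}:1
  |U|=4: {5,6,9,10}:1  {6,8,9,10}:2  {7,8,9,10}:1
  |U|=5: {4,5,6,9,10}:1  {5,6,8,9,10}:3  {6,7,8,9,10}:3
  |U|=6: {4,5,6,8,9,10}:4  {5,6,7,8,9,10}:6
  |U|=7: {3,4,5,6,8,9,10}:4  {4,5,6,7,8,9,10}:10
  |U|=8: {1,3,4,5,6,8,9,10}:4  {3,4,5,6,7,8,9,10}:14
  |U|=9: {1,3,4,5,6,7,8,9,10}:18  {2,3,4,5,6,7,8,9,10}:14
  start at 0(z): 32
  start at 1(b): 14
sum over floor = 46

46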